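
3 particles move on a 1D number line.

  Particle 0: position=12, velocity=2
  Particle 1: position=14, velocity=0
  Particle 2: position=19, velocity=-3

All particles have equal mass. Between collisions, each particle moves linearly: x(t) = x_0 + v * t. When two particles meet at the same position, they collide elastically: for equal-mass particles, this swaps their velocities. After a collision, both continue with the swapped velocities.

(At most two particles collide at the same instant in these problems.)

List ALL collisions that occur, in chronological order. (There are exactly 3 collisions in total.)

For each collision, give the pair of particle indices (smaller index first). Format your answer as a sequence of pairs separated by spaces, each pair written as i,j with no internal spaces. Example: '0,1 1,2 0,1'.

Answer: 0,1 1,2 0,1

Derivation:
Collision at t=1: particles 0 and 1 swap velocities; positions: p0=14 p1=14 p2=16; velocities now: v0=0 v1=2 v2=-3
Collision at t=7/5: particles 1 and 2 swap velocities; positions: p0=14 p1=74/5 p2=74/5; velocities now: v0=0 v1=-3 v2=2
Collision at t=5/3: particles 0 and 1 swap velocities; positions: p0=14 p1=14 p2=46/3; velocities now: v0=-3 v1=0 v2=2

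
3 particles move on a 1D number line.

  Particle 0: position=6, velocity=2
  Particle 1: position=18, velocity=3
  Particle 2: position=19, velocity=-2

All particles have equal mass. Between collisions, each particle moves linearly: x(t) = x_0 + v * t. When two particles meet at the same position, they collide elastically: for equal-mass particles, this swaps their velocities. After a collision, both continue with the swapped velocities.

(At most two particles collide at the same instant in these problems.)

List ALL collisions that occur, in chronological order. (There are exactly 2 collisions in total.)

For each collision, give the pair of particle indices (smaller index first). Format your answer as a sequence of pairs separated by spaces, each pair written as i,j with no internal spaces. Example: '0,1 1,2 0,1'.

Collision at t=1/5: particles 1 and 2 swap velocities; positions: p0=32/5 p1=93/5 p2=93/5; velocities now: v0=2 v1=-2 v2=3
Collision at t=13/4: particles 0 and 1 swap velocities; positions: p0=25/2 p1=25/2 p2=111/4; velocities now: v0=-2 v1=2 v2=3

Answer: 1,2 0,1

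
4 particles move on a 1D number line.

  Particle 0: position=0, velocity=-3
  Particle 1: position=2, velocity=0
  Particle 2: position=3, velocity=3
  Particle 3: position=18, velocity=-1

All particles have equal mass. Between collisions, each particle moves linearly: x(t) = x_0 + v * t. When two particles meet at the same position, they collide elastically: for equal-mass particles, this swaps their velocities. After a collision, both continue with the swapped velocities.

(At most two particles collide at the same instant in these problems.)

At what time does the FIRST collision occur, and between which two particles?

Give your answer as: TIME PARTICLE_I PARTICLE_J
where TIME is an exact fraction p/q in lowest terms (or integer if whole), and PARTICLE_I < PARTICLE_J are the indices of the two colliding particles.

Answer: 15/4 2 3

Derivation:
Pair (0,1): pos 0,2 vel -3,0 -> not approaching (rel speed -3 <= 0)
Pair (1,2): pos 2,3 vel 0,3 -> not approaching (rel speed -3 <= 0)
Pair (2,3): pos 3,18 vel 3,-1 -> gap=15, closing at 4/unit, collide at t=15/4
Earliest collision: t=15/4 between 2 and 3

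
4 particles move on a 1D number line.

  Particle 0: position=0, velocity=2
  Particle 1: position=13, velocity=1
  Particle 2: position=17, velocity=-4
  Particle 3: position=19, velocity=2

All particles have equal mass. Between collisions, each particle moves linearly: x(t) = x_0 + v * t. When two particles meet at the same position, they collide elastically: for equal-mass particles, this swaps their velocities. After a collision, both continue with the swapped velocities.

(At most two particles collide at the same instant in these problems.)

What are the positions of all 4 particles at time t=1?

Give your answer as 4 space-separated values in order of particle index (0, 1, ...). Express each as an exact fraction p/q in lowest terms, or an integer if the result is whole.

Collision at t=4/5: particles 1 and 2 swap velocities; positions: p0=8/5 p1=69/5 p2=69/5 p3=103/5; velocities now: v0=2 v1=-4 v2=1 v3=2
Advance to t=1 (no further collisions before then); velocities: v0=2 v1=-4 v2=1 v3=2; positions = 2 13 14 21

Answer: 2 13 14 21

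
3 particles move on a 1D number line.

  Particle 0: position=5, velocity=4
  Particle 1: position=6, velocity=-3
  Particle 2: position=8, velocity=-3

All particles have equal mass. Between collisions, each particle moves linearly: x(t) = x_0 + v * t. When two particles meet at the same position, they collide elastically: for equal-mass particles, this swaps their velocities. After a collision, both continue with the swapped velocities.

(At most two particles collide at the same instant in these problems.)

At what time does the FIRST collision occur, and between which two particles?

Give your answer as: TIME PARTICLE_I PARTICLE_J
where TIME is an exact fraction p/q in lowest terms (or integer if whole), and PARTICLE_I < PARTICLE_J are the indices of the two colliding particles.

Answer: 1/7 0 1

Derivation:
Pair (0,1): pos 5,6 vel 4,-3 -> gap=1, closing at 7/unit, collide at t=1/7
Pair (1,2): pos 6,8 vel -3,-3 -> not approaching (rel speed 0 <= 0)
Earliest collision: t=1/7 between 0 and 1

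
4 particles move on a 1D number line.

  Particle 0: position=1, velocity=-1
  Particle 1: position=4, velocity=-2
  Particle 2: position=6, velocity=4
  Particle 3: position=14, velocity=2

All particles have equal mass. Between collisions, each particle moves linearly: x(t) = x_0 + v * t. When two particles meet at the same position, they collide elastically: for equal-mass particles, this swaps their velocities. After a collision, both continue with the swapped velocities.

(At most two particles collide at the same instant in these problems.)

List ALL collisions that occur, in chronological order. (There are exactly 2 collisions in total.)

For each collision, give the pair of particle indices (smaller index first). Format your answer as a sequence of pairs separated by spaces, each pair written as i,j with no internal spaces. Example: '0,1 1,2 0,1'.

Collision at t=3: particles 0 and 1 swap velocities; positions: p0=-2 p1=-2 p2=18 p3=20; velocities now: v0=-2 v1=-1 v2=4 v3=2
Collision at t=4: particles 2 and 3 swap velocities; positions: p0=-4 p1=-3 p2=22 p3=22; velocities now: v0=-2 v1=-1 v2=2 v3=4

Answer: 0,1 2,3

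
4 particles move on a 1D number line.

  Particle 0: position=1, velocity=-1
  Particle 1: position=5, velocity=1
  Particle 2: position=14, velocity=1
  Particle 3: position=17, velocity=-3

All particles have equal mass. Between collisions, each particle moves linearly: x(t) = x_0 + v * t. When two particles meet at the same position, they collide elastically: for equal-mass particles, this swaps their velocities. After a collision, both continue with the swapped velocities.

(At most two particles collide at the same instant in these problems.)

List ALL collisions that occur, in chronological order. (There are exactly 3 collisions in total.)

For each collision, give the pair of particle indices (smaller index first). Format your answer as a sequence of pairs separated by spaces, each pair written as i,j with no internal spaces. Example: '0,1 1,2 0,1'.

Collision at t=3/4: particles 2 and 3 swap velocities; positions: p0=1/4 p1=23/4 p2=59/4 p3=59/4; velocities now: v0=-1 v1=1 v2=-3 v3=1
Collision at t=3: particles 1 and 2 swap velocities; positions: p0=-2 p1=8 p2=8 p3=17; velocities now: v0=-1 v1=-3 v2=1 v3=1
Collision at t=8: particles 0 and 1 swap velocities; positions: p0=-7 p1=-7 p2=13 p3=22; velocities now: v0=-3 v1=-1 v2=1 v3=1

Answer: 2,3 1,2 0,1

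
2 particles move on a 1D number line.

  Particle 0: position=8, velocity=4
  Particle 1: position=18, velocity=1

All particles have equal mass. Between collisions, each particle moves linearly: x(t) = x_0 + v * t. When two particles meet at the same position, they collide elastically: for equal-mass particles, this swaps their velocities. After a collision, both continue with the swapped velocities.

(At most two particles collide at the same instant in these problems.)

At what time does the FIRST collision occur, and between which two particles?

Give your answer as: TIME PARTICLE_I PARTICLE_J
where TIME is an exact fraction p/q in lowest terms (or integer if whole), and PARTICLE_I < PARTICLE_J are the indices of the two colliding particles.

Pair (0,1): pos 8,18 vel 4,1 -> gap=10, closing at 3/unit, collide at t=10/3
Earliest collision: t=10/3 between 0 and 1

Answer: 10/3 0 1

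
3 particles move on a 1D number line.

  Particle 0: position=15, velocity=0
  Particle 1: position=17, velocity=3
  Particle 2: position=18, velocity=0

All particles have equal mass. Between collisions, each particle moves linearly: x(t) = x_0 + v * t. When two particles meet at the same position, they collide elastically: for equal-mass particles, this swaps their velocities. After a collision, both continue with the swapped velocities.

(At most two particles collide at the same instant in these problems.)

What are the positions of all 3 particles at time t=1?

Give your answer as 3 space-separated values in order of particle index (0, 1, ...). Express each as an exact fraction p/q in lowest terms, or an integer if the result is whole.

Collision at t=1/3: particles 1 and 2 swap velocities; positions: p0=15 p1=18 p2=18; velocities now: v0=0 v1=0 v2=3
Advance to t=1 (no further collisions before then); velocities: v0=0 v1=0 v2=3; positions = 15 18 20

Answer: 15 18 20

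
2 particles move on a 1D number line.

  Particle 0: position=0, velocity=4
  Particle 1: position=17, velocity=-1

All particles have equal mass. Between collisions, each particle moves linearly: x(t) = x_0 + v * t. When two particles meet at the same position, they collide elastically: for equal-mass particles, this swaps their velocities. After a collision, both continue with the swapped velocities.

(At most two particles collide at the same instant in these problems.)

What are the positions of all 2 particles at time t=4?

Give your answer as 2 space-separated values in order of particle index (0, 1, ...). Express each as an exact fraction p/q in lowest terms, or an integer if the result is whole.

Answer: 13 16

Derivation:
Collision at t=17/5: particles 0 and 1 swap velocities; positions: p0=68/5 p1=68/5; velocities now: v0=-1 v1=4
Advance to t=4 (no further collisions before then); velocities: v0=-1 v1=4; positions = 13 16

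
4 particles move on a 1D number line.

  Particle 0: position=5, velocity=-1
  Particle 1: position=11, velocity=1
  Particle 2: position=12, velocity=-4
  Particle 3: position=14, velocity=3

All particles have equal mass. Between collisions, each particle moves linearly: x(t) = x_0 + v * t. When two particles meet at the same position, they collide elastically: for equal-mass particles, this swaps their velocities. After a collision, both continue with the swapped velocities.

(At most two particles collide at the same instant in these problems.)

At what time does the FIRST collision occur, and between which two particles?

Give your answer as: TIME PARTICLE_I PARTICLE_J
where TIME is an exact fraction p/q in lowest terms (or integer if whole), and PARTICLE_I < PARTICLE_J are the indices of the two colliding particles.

Pair (0,1): pos 5,11 vel -1,1 -> not approaching (rel speed -2 <= 0)
Pair (1,2): pos 11,12 vel 1,-4 -> gap=1, closing at 5/unit, collide at t=1/5
Pair (2,3): pos 12,14 vel -4,3 -> not approaching (rel speed -7 <= 0)
Earliest collision: t=1/5 between 1 and 2

Answer: 1/5 1 2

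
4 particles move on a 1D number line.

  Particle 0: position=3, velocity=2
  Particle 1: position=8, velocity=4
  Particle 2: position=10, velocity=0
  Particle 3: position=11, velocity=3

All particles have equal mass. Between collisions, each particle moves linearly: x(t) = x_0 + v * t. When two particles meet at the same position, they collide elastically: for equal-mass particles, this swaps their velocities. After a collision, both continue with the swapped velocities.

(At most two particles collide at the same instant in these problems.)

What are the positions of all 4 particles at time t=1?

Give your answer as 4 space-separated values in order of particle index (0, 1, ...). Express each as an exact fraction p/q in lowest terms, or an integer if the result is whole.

Answer: 5 10 12 14

Derivation:
Collision at t=1/2: particles 1 and 2 swap velocities; positions: p0=4 p1=10 p2=10 p3=25/2; velocities now: v0=2 v1=0 v2=4 v3=3
Advance to t=1 (no further collisions before then); velocities: v0=2 v1=0 v2=4 v3=3; positions = 5 10 12 14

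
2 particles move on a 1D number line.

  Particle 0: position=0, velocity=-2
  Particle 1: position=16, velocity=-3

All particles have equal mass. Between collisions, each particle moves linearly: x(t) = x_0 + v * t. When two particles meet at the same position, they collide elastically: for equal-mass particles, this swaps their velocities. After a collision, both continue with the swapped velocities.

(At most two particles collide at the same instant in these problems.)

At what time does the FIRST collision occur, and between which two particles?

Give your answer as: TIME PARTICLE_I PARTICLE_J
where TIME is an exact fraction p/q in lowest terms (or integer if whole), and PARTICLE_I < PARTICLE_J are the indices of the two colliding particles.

Pair (0,1): pos 0,16 vel -2,-3 -> gap=16, closing at 1/unit, collide at t=16
Earliest collision: t=16 between 0 and 1

Answer: 16 0 1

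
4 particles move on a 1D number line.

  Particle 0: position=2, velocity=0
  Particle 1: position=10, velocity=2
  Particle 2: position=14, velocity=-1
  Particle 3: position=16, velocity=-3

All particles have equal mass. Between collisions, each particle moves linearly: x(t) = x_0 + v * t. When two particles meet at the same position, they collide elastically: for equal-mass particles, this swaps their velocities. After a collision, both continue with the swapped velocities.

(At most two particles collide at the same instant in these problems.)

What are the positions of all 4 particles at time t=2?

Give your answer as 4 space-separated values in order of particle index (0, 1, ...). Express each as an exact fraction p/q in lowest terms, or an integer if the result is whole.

Answer: 2 10 12 14

Derivation:
Collision at t=1: particles 2 and 3 swap velocities; positions: p0=2 p1=12 p2=13 p3=13; velocities now: v0=0 v1=2 v2=-3 v3=-1
Collision at t=6/5: particles 1 and 2 swap velocities; positions: p0=2 p1=62/5 p2=62/5 p3=64/5; velocities now: v0=0 v1=-3 v2=2 v3=-1
Collision at t=4/3: particles 2 and 3 swap velocities; positions: p0=2 p1=12 p2=38/3 p3=38/3; velocities now: v0=0 v1=-3 v2=-1 v3=2
Advance to t=2 (no further collisions before then); velocities: v0=0 v1=-3 v2=-1 v3=2; positions = 2 10 12 14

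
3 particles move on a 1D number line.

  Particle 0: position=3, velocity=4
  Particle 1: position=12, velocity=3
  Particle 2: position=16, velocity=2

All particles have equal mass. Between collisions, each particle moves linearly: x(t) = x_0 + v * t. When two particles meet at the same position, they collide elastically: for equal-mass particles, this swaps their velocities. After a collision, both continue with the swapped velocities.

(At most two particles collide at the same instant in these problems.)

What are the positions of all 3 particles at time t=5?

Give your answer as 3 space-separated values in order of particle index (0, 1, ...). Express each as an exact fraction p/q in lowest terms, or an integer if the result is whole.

Answer: 23 26 27

Derivation:
Collision at t=4: particles 1 and 2 swap velocities; positions: p0=19 p1=24 p2=24; velocities now: v0=4 v1=2 v2=3
Advance to t=5 (no further collisions before then); velocities: v0=4 v1=2 v2=3; positions = 23 26 27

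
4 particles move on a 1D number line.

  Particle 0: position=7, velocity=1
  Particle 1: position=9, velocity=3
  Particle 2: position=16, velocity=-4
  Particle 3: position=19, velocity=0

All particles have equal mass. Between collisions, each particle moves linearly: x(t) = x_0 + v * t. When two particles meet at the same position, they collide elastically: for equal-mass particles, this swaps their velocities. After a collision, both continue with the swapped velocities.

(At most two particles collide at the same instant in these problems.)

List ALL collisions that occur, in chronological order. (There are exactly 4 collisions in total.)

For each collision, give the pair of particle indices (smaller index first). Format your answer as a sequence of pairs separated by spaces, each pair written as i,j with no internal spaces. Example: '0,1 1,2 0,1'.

Collision at t=1: particles 1 and 2 swap velocities; positions: p0=8 p1=12 p2=12 p3=19; velocities now: v0=1 v1=-4 v2=3 v3=0
Collision at t=9/5: particles 0 and 1 swap velocities; positions: p0=44/5 p1=44/5 p2=72/5 p3=19; velocities now: v0=-4 v1=1 v2=3 v3=0
Collision at t=10/3: particles 2 and 3 swap velocities; positions: p0=8/3 p1=31/3 p2=19 p3=19; velocities now: v0=-4 v1=1 v2=0 v3=3
Collision at t=12: particles 1 and 2 swap velocities; positions: p0=-32 p1=19 p2=19 p3=45; velocities now: v0=-4 v1=0 v2=1 v3=3

Answer: 1,2 0,1 2,3 1,2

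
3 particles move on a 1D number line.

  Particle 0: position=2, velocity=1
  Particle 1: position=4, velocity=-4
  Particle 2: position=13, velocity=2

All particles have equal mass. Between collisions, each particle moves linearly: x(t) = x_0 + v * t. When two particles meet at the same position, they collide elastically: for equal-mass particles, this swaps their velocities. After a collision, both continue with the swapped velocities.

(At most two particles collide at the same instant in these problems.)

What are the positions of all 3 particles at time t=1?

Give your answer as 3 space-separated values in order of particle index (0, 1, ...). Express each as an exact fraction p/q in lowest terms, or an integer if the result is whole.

Collision at t=2/5: particles 0 and 1 swap velocities; positions: p0=12/5 p1=12/5 p2=69/5; velocities now: v0=-4 v1=1 v2=2
Advance to t=1 (no further collisions before then); velocities: v0=-4 v1=1 v2=2; positions = 0 3 15

Answer: 0 3 15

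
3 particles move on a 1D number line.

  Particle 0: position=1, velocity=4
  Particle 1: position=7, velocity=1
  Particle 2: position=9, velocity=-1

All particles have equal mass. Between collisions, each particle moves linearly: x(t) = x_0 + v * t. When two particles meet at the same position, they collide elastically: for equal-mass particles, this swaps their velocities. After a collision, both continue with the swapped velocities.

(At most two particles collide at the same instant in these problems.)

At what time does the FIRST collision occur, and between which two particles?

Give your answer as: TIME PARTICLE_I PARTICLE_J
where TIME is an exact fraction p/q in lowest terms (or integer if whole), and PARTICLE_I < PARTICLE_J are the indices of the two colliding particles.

Pair (0,1): pos 1,7 vel 4,1 -> gap=6, closing at 3/unit, collide at t=2
Pair (1,2): pos 7,9 vel 1,-1 -> gap=2, closing at 2/unit, collide at t=1
Earliest collision: t=1 between 1 and 2

Answer: 1 1 2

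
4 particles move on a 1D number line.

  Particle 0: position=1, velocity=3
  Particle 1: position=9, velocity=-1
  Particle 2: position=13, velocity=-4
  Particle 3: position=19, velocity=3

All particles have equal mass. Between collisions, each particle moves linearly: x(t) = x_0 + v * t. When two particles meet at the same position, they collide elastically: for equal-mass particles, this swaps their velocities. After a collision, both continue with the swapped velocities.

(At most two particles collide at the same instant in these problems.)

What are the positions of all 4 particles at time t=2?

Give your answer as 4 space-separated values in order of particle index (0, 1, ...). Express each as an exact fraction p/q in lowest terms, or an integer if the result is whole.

Answer: 5 7 7 25

Derivation:
Collision at t=4/3: particles 1 and 2 swap velocities; positions: p0=5 p1=23/3 p2=23/3 p3=23; velocities now: v0=3 v1=-4 v2=-1 v3=3
Collision at t=12/7: particles 0 and 1 swap velocities; positions: p0=43/7 p1=43/7 p2=51/7 p3=169/7; velocities now: v0=-4 v1=3 v2=-1 v3=3
Collision at t=2: particles 1 and 2 swap velocities; positions: p0=5 p1=7 p2=7 p3=25; velocities now: v0=-4 v1=-1 v2=3 v3=3
Advance to t=2 (no further collisions before then); velocities: v0=-4 v1=-1 v2=3 v3=3; positions = 5 7 7 25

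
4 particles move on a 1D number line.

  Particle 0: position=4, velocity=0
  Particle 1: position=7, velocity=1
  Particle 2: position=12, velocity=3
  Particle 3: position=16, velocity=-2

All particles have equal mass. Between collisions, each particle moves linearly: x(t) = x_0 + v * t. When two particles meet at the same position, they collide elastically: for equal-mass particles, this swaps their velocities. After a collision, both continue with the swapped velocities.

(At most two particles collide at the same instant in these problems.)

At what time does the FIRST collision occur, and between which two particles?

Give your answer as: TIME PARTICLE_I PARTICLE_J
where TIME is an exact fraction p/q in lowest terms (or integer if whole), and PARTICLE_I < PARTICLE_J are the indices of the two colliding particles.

Pair (0,1): pos 4,7 vel 0,1 -> not approaching (rel speed -1 <= 0)
Pair (1,2): pos 7,12 vel 1,3 -> not approaching (rel speed -2 <= 0)
Pair (2,3): pos 12,16 vel 3,-2 -> gap=4, closing at 5/unit, collide at t=4/5
Earliest collision: t=4/5 between 2 and 3

Answer: 4/5 2 3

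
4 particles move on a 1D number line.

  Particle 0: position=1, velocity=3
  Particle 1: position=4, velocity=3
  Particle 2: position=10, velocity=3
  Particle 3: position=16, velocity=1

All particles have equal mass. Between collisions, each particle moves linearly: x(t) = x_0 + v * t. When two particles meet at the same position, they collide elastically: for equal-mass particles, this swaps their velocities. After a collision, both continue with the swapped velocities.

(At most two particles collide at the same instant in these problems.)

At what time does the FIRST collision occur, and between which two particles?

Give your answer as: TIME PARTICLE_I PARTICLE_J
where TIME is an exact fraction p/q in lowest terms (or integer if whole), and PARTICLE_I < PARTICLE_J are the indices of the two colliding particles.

Answer: 3 2 3

Derivation:
Pair (0,1): pos 1,4 vel 3,3 -> not approaching (rel speed 0 <= 0)
Pair (1,2): pos 4,10 vel 3,3 -> not approaching (rel speed 0 <= 0)
Pair (2,3): pos 10,16 vel 3,1 -> gap=6, closing at 2/unit, collide at t=3
Earliest collision: t=3 between 2 and 3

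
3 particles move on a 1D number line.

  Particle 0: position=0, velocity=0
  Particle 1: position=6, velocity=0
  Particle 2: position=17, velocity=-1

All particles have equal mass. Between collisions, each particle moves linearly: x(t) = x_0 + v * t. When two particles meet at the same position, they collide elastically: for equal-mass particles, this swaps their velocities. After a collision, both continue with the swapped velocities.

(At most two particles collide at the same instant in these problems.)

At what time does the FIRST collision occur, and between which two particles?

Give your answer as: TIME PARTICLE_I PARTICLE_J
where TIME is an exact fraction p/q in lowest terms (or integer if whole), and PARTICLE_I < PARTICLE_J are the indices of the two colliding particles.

Answer: 11 1 2

Derivation:
Pair (0,1): pos 0,6 vel 0,0 -> not approaching (rel speed 0 <= 0)
Pair (1,2): pos 6,17 vel 0,-1 -> gap=11, closing at 1/unit, collide at t=11
Earliest collision: t=11 between 1 and 2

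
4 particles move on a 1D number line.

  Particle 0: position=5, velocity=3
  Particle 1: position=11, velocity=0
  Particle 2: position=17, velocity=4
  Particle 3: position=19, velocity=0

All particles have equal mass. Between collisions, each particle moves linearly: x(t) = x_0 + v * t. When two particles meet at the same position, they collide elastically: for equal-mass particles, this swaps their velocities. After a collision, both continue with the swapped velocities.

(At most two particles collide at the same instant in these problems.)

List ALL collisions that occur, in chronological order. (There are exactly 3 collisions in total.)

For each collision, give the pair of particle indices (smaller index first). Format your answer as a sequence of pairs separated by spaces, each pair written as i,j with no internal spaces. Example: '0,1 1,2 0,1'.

Collision at t=1/2: particles 2 and 3 swap velocities; positions: p0=13/2 p1=11 p2=19 p3=19; velocities now: v0=3 v1=0 v2=0 v3=4
Collision at t=2: particles 0 and 1 swap velocities; positions: p0=11 p1=11 p2=19 p3=25; velocities now: v0=0 v1=3 v2=0 v3=4
Collision at t=14/3: particles 1 and 2 swap velocities; positions: p0=11 p1=19 p2=19 p3=107/3; velocities now: v0=0 v1=0 v2=3 v3=4

Answer: 2,3 0,1 1,2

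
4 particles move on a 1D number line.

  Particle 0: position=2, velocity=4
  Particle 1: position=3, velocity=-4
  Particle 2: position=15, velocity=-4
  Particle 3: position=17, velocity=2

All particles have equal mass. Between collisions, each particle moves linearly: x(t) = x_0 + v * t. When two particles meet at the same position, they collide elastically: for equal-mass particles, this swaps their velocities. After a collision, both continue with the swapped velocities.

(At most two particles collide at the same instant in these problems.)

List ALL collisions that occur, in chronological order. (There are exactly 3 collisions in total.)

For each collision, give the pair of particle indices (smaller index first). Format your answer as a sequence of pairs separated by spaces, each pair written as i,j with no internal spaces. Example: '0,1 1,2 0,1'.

Collision at t=1/8: particles 0 and 1 swap velocities; positions: p0=5/2 p1=5/2 p2=29/2 p3=69/4; velocities now: v0=-4 v1=4 v2=-4 v3=2
Collision at t=13/8: particles 1 and 2 swap velocities; positions: p0=-7/2 p1=17/2 p2=17/2 p3=81/4; velocities now: v0=-4 v1=-4 v2=4 v3=2
Collision at t=15/2: particles 2 and 3 swap velocities; positions: p0=-27 p1=-15 p2=32 p3=32; velocities now: v0=-4 v1=-4 v2=2 v3=4

Answer: 0,1 1,2 2,3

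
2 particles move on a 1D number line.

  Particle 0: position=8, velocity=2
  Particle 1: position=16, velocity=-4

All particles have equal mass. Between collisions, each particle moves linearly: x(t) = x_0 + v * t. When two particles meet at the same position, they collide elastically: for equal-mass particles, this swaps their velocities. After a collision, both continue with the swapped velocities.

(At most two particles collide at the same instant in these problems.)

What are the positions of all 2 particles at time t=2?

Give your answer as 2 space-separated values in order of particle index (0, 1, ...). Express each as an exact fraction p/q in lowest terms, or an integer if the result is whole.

Collision at t=4/3: particles 0 and 1 swap velocities; positions: p0=32/3 p1=32/3; velocities now: v0=-4 v1=2
Advance to t=2 (no further collisions before then); velocities: v0=-4 v1=2; positions = 8 12

Answer: 8 12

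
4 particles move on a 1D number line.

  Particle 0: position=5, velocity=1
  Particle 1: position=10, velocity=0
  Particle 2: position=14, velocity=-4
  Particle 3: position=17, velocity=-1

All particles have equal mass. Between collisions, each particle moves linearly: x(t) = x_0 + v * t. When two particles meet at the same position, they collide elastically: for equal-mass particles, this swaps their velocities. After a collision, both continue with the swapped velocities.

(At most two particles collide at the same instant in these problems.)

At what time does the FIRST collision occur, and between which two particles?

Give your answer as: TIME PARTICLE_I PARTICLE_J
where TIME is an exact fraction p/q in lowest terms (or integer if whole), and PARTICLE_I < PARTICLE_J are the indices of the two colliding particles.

Pair (0,1): pos 5,10 vel 1,0 -> gap=5, closing at 1/unit, collide at t=5
Pair (1,2): pos 10,14 vel 0,-4 -> gap=4, closing at 4/unit, collide at t=1
Pair (2,3): pos 14,17 vel -4,-1 -> not approaching (rel speed -3 <= 0)
Earliest collision: t=1 between 1 and 2

Answer: 1 1 2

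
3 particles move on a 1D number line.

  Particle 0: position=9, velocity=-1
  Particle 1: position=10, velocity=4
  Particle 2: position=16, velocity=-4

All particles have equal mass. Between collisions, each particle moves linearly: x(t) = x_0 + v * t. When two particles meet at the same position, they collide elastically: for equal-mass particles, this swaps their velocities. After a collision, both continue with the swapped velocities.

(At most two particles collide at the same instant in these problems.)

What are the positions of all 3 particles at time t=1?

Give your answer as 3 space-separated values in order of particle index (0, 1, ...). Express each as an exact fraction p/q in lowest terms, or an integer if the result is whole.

Collision at t=3/4: particles 1 and 2 swap velocities; positions: p0=33/4 p1=13 p2=13; velocities now: v0=-1 v1=-4 v2=4
Advance to t=1 (no further collisions before then); velocities: v0=-1 v1=-4 v2=4; positions = 8 12 14

Answer: 8 12 14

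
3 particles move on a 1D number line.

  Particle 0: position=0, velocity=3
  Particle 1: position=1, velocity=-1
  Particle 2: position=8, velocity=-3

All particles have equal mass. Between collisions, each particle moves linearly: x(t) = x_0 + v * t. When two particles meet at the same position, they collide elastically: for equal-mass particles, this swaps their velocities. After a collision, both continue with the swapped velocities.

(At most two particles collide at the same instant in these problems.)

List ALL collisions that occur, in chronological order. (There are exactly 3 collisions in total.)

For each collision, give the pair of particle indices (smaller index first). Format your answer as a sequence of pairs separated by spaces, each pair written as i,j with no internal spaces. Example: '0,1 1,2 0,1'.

Answer: 0,1 1,2 0,1

Derivation:
Collision at t=1/4: particles 0 and 1 swap velocities; positions: p0=3/4 p1=3/4 p2=29/4; velocities now: v0=-1 v1=3 v2=-3
Collision at t=4/3: particles 1 and 2 swap velocities; positions: p0=-1/3 p1=4 p2=4; velocities now: v0=-1 v1=-3 v2=3
Collision at t=7/2: particles 0 and 1 swap velocities; positions: p0=-5/2 p1=-5/2 p2=21/2; velocities now: v0=-3 v1=-1 v2=3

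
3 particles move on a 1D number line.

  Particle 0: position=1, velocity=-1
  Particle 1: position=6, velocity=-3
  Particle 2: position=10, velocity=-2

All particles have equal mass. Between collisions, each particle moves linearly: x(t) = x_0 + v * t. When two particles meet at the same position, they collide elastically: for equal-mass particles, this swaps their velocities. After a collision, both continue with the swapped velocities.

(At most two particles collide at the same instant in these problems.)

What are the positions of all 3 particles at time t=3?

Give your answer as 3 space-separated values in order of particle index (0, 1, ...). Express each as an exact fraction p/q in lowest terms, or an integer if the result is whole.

Collision at t=5/2: particles 0 and 1 swap velocities; positions: p0=-3/2 p1=-3/2 p2=5; velocities now: v0=-3 v1=-1 v2=-2
Advance to t=3 (no further collisions before then); velocities: v0=-3 v1=-1 v2=-2; positions = -3 -2 4

Answer: -3 -2 4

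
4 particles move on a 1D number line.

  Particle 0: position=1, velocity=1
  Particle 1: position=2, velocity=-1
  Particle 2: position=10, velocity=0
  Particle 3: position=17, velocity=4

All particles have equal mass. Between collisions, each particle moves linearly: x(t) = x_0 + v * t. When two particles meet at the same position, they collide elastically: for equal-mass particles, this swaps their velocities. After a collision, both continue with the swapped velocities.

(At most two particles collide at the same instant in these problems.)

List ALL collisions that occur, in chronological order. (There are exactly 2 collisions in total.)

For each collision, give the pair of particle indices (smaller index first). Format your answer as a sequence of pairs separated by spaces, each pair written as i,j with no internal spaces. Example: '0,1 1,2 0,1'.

Answer: 0,1 1,2

Derivation:
Collision at t=1/2: particles 0 and 1 swap velocities; positions: p0=3/2 p1=3/2 p2=10 p3=19; velocities now: v0=-1 v1=1 v2=0 v3=4
Collision at t=9: particles 1 and 2 swap velocities; positions: p0=-7 p1=10 p2=10 p3=53; velocities now: v0=-1 v1=0 v2=1 v3=4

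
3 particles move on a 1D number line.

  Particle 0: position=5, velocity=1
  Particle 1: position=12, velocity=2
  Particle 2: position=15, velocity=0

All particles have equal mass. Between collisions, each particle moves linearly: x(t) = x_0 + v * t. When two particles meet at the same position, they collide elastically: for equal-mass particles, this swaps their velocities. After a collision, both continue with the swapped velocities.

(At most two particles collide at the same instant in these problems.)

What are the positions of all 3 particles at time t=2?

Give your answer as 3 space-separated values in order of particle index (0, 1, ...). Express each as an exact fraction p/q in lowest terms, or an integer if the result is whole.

Answer: 7 15 16

Derivation:
Collision at t=3/2: particles 1 and 2 swap velocities; positions: p0=13/2 p1=15 p2=15; velocities now: v0=1 v1=0 v2=2
Advance to t=2 (no further collisions before then); velocities: v0=1 v1=0 v2=2; positions = 7 15 16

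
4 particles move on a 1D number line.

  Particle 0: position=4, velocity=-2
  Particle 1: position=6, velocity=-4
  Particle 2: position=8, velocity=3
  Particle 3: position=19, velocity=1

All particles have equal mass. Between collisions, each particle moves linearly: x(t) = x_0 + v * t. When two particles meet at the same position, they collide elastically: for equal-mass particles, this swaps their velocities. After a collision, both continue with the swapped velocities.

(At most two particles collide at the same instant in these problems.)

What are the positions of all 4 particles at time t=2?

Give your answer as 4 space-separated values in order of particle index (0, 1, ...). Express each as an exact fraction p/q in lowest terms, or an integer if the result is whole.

Collision at t=1: particles 0 and 1 swap velocities; positions: p0=2 p1=2 p2=11 p3=20; velocities now: v0=-4 v1=-2 v2=3 v3=1
Advance to t=2 (no further collisions before then); velocities: v0=-4 v1=-2 v2=3 v3=1; positions = -2 0 14 21

Answer: -2 0 14 21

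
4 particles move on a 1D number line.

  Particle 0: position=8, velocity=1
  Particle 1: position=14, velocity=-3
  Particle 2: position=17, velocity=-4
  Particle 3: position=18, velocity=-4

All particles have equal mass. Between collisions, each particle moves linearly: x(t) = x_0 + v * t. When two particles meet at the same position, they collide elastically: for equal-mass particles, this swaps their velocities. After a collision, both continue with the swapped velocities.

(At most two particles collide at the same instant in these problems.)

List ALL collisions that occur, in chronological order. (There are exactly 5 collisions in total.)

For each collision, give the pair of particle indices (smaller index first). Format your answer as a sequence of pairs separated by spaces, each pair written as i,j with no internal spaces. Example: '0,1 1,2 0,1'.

Collision at t=3/2: particles 0 and 1 swap velocities; positions: p0=19/2 p1=19/2 p2=11 p3=12; velocities now: v0=-3 v1=1 v2=-4 v3=-4
Collision at t=9/5: particles 1 and 2 swap velocities; positions: p0=43/5 p1=49/5 p2=49/5 p3=54/5; velocities now: v0=-3 v1=-4 v2=1 v3=-4
Collision at t=2: particles 2 and 3 swap velocities; positions: p0=8 p1=9 p2=10 p3=10; velocities now: v0=-3 v1=-4 v2=-4 v3=1
Collision at t=3: particles 0 and 1 swap velocities; positions: p0=5 p1=5 p2=6 p3=11; velocities now: v0=-4 v1=-3 v2=-4 v3=1
Collision at t=4: particles 1 and 2 swap velocities; positions: p0=1 p1=2 p2=2 p3=12; velocities now: v0=-4 v1=-4 v2=-3 v3=1

Answer: 0,1 1,2 2,3 0,1 1,2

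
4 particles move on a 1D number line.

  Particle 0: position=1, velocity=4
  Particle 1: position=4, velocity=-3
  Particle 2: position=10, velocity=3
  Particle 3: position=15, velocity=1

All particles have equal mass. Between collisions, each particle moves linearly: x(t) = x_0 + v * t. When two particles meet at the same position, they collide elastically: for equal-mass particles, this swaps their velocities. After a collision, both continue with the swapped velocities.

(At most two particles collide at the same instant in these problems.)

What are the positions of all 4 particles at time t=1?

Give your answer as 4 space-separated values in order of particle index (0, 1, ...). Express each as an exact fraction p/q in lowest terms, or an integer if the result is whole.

Answer: 1 5 13 16

Derivation:
Collision at t=3/7: particles 0 and 1 swap velocities; positions: p0=19/7 p1=19/7 p2=79/7 p3=108/7; velocities now: v0=-3 v1=4 v2=3 v3=1
Advance to t=1 (no further collisions before then); velocities: v0=-3 v1=4 v2=3 v3=1; positions = 1 5 13 16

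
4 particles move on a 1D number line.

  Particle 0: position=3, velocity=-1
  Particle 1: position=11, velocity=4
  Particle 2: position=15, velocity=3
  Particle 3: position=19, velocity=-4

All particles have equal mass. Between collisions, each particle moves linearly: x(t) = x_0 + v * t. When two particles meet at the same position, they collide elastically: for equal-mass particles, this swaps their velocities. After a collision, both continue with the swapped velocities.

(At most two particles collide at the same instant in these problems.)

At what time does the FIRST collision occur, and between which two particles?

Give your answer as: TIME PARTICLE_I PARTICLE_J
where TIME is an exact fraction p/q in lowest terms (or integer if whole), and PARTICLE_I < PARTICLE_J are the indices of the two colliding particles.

Answer: 4/7 2 3

Derivation:
Pair (0,1): pos 3,11 vel -1,4 -> not approaching (rel speed -5 <= 0)
Pair (1,2): pos 11,15 vel 4,3 -> gap=4, closing at 1/unit, collide at t=4
Pair (2,3): pos 15,19 vel 3,-4 -> gap=4, closing at 7/unit, collide at t=4/7
Earliest collision: t=4/7 between 2 and 3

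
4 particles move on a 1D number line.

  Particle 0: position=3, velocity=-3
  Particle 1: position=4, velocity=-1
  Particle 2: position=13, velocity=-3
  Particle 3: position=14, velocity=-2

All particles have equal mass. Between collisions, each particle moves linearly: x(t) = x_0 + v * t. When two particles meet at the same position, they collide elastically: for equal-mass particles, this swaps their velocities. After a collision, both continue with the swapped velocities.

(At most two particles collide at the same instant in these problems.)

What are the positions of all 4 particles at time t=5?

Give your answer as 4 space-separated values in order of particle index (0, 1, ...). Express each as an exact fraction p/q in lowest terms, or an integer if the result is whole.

Answer: -12 -2 -1 4

Derivation:
Collision at t=9/2: particles 1 and 2 swap velocities; positions: p0=-21/2 p1=-1/2 p2=-1/2 p3=5; velocities now: v0=-3 v1=-3 v2=-1 v3=-2
Advance to t=5 (no further collisions before then); velocities: v0=-3 v1=-3 v2=-1 v3=-2; positions = -12 -2 -1 4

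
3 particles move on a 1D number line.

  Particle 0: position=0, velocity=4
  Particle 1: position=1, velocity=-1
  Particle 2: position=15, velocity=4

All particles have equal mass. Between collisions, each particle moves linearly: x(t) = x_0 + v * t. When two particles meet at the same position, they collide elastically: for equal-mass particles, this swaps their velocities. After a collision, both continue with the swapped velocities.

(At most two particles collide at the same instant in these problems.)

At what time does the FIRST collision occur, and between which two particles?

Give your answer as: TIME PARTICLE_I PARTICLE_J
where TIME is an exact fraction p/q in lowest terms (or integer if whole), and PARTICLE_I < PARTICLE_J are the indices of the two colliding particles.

Answer: 1/5 0 1

Derivation:
Pair (0,1): pos 0,1 vel 4,-1 -> gap=1, closing at 5/unit, collide at t=1/5
Pair (1,2): pos 1,15 vel -1,4 -> not approaching (rel speed -5 <= 0)
Earliest collision: t=1/5 between 0 and 1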